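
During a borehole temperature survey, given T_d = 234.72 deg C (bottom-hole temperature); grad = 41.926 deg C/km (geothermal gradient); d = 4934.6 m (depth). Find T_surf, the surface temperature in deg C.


T_surf = T_d - grad * d / 1000
T_surf = 234.72 - 41.926 * 4934.6 / 1000
T_surf = 27.832 deg C


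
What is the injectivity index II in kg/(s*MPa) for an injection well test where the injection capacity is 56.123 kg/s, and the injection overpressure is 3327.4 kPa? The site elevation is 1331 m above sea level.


II = mdot * 1000 / dP
II = 56.123 * 1000 / 3327.4
II = 16.867 kg/(s*MPa)


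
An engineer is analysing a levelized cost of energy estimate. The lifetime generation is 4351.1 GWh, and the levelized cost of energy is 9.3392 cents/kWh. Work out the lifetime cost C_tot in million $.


C_tot = LCOE / 100 * E_tot
C_tot = 9.3392 / 100 * 4351.1
C_tot = 406.36 million $


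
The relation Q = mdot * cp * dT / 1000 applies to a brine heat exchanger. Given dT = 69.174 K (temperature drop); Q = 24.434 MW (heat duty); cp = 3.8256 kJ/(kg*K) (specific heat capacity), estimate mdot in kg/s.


mdot = Q * 1000 / (cp * dT)
mdot = 24.434 * 1000 / (3.8256 * 69.174)
mdot = 92.332 kg/s


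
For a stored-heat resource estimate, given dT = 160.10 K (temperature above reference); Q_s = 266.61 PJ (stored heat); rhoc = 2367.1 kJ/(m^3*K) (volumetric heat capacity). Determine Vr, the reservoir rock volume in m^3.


Vr = Q_s * 1e12 / (rhoc * dT)
Vr = 266.61 * 1e12 / (2367.1 * 160.10)
Vr = 7.0351e+08 m^3


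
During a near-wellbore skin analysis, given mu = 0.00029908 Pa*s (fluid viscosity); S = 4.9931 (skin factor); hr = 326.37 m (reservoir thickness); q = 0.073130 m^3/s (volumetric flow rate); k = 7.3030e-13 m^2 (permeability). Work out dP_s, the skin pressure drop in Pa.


dP_s = S * q * mu / (2*pi*k*hr) / 1000
dP_s = 4.9931 * 0.073130 * 0.00029908 / (2*pi*7.3030e-13*326.37) / 1000
dP_s = 72.92254 kPa
Convert: 72.92254 kPa * 1000.0 = 72923 Pa
dP_s = 72923 Pa


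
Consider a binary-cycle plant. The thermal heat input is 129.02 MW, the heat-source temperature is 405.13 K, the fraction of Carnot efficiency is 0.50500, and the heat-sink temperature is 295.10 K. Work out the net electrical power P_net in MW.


Step 1: eta = (1 - Tc/Th)*f = (1 - 295.1/405.13)*0.505 = 0.1371539
Step 2: P_net = eta * Q_in = 0.1371539 * 129.02 = 17.696 MW
P_net = 17.696 MW


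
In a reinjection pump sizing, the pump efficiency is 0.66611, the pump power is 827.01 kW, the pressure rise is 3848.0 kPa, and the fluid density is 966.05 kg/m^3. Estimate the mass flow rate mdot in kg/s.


mdot = P_pump * rho * eta / dP
mdot = 827.01 * 966.05 * 0.66611 / 3848.0
mdot = 138.30 kg/s


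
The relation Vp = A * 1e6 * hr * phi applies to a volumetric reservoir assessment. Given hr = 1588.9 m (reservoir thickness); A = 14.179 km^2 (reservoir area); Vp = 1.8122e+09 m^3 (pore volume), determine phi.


phi = Vp / (A * 1e6 * hr)
phi = 1.8122e+09 / (14.179 * 1e6 * 1588.9)
phi = 0.080438


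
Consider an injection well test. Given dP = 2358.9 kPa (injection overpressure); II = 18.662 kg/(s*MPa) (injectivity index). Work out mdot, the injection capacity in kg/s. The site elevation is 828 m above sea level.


mdot = II * dP / 1000
mdot = 18.662 * 2358.9 / 1000
mdot = 44.022 kg/s


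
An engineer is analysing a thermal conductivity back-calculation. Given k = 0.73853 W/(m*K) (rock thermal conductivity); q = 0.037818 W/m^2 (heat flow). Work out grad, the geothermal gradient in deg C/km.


grad = q / k * 1000
grad = 0.037818 / 0.73853 * 1000
grad = 51.207 deg C/km


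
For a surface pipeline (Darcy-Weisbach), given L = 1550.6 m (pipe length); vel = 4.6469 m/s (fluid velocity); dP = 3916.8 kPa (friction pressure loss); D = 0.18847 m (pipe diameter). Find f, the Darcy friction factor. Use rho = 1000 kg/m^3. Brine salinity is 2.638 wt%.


f = dP*1000 / ((L/D)*(rho*vel^2/2))
f = 3916.8*1000 / ((1550.6/0.18847)*(1000*4.6469^2/2))
f = 0.044094


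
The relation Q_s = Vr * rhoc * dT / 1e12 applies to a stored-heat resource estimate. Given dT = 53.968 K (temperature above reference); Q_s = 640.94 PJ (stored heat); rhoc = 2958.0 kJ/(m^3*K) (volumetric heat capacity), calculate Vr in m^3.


Vr = Q_s * 1e12 / (rhoc * dT)
Vr = 640.94 * 1e12 / (2958.0 * 53.968)
Vr = 4.0150e+09 m^3


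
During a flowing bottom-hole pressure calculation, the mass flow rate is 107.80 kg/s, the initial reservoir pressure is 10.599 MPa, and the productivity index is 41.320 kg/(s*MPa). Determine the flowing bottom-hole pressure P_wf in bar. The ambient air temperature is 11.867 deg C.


P_wf = P_i - mdot / PI
P_wf = 10.599 - 107.80 / 41.320
P_wf = 7.990094 MPa
Convert: 7.990094 MPa * 10.0 = 79.901 bar
P_wf = 79.901 bar


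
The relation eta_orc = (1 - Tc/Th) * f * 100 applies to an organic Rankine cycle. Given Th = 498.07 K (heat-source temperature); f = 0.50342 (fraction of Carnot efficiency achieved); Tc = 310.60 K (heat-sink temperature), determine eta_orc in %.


eta_orc = (1 - Tc/Th) * f * 100
eta_orc = (1 - 310.60/498.07) * 0.50342 * 100
eta_orc = 18.948 %


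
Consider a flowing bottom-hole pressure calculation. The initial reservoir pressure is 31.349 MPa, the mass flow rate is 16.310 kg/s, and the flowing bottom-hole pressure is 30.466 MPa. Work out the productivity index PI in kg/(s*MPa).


PI = mdot / (P_i - P_wf)
PI = 16.310 / (31.349 - 30.466)
PI = 18.471 kg/(s*MPa)


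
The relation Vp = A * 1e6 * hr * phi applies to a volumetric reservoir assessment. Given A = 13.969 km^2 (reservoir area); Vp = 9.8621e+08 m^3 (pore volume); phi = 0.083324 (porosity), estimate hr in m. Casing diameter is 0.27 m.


hr = Vp / (A * 1e6 * phi)
hr = 9.8621e+08 / (13.969 * 1e6 * 0.083324)
hr = 847.29 m


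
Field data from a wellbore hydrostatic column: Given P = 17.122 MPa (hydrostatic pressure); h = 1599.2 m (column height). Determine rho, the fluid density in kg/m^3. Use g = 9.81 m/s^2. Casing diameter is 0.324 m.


rho = P * 1e6 / (g * h)
rho = 17.122 * 1e6 / (9.81 * 1599.2)
rho = 1091.4 kg/m^3


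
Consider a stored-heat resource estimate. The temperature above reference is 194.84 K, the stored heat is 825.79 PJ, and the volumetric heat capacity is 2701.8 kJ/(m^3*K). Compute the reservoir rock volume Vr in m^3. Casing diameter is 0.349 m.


Vr = Q_s * 1e12 / (rhoc * dT)
Vr = 825.79 * 1e12 / (2701.8 * 194.84)
Vr = 1.5687e+09 m^3


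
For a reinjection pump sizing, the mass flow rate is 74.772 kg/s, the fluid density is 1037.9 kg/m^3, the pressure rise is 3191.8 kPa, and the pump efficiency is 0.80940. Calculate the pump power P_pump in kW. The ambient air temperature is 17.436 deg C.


P_pump = mdot * dP / (rho * eta)
P_pump = 74.772 * 3191.8 / (1037.9 * 0.80940)
P_pump = 284.09 kW


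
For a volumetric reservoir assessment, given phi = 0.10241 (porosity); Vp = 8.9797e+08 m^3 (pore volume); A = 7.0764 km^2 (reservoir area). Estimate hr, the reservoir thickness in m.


hr = Vp / (A * 1e6 * phi)
hr = 8.9797e+08 / (7.0764 * 1e6 * 0.10241)
hr = 1239.1 m


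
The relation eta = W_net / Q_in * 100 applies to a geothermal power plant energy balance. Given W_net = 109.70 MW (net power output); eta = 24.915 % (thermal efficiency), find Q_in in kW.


Q_in = W_net / (eta / 100)
Q_in = 109.70 / (24.915 / 100)
Q_in = 440.2970 MW
Convert: 440.2970 MW * 1000.0 = 4.4030e+05 kW
Q_in = 4.4030e+05 kW


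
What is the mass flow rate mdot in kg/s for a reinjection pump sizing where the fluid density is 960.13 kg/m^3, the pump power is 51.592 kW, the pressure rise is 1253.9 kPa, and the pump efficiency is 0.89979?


mdot = P_pump * rho * eta / dP
mdot = 51.592 * 960.13 * 0.89979 / 1253.9
mdot = 35.546 kg/s


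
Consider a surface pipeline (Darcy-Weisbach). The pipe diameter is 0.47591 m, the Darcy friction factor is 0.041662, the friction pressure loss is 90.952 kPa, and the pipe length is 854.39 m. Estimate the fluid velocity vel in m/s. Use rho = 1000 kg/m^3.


vel = sqrt(dP*1000*2*D / (f*L*rho))
vel = sqrt(90.952*1000*2*0.47591 / (0.041662*854.39*1000))
vel = 1.5595 m/s


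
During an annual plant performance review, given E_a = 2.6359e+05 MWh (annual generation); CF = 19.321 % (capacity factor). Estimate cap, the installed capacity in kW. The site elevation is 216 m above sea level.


cap = E_a / (CF/100 * 8760)
cap = 2.6359e+05 / (19.321/100 * 8760)
cap = 155.7382 MW
Convert: 155.7382 MW * 1000.0 = 1.5574e+05 kW
cap = 1.5574e+05 kW


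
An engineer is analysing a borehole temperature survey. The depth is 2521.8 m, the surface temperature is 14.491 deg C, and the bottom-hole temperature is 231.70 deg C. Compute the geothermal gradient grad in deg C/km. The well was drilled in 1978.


grad = (T_d - T_surf) / d * 1000
grad = (231.70 - 14.491) / 2521.8 * 1000
grad = 86.133 deg C/km


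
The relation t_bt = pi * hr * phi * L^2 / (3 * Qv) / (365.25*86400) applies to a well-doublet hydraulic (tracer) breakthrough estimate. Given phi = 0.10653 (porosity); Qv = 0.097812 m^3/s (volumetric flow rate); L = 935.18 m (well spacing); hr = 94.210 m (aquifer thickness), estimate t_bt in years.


t_bt = pi * hr * phi * L^2 / (3 * Qv) / (365.25*86400)
t_bt = pi * 94.210 * 0.10653 * 935.18^2 / (3 * 0.097812) / (365.25*86400)
t_bt = 2.9778 years


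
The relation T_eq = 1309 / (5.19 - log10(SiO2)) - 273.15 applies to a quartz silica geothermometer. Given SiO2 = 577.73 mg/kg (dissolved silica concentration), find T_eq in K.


T_eq = 1309 / (5.19 - log10(SiO2)) - 273.15
T_eq = 1309 / (5.19 - log10(577.73)) - 273.15
T_eq = 265.9158 deg C
Convert to K: 265.9158 + 273.15 = 539.07 K
T_eq = 539.07 K


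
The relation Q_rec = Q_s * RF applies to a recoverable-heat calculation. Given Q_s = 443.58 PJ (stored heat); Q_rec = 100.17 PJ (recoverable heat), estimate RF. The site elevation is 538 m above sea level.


RF = Q_rec / Q_s
RF = 100.17 / 443.58
RF = 0.22582


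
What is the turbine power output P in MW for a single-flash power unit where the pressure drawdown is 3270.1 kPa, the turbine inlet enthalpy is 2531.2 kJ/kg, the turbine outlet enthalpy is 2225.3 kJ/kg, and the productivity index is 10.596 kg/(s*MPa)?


Step 1: mdot = PI * dP / 1000 = 10.596 * 3270.1 / 1000 = 34.64998 kg/s
Step 2: P = mdot*(h_in - h_out)/1000 = 34.64998*(2531.2 - 2225.3)/1000 = 10.599 MW
P = 10.599 MW


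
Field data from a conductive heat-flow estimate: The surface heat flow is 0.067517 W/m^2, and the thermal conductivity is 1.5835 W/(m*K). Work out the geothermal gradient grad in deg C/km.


grad = q * 1000 / k
grad = 0.067517 * 1000 / 1.5835
grad = 42.638 deg C/km


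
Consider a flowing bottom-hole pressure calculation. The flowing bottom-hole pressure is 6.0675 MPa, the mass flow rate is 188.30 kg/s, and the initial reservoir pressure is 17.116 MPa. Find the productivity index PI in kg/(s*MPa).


PI = mdot / (P_i - P_wf)
PI = 188.30 / (17.116 - 6.0675)
PI = 17.043 kg/(s*MPa)


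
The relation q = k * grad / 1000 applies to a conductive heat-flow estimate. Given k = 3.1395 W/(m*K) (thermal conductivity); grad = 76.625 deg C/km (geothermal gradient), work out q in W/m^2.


q = k * grad / 1000
q = 3.1395 * 76.625 / 1000
q = 0.24056 W/m^2


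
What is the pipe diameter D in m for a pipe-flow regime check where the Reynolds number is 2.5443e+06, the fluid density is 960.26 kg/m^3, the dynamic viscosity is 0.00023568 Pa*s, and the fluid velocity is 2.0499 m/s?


D = Re * mu / (rho * vel)
D = 2.5443e+06 * 0.00023568 / (960.26 * 2.0499)
D = 0.30463 m


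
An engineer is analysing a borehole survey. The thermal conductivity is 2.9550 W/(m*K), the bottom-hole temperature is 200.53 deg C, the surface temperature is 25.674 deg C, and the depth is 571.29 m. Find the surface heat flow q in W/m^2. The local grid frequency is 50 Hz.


Step 1: grad = (T_d - T_surf)/d * 1000 = (200.53 - 25.674)/571.29 * 1000 = 306.0722 deg C/km
Step 2: q = k * grad / 1000 = 2.955 * 306.0722 / 1000 = 0.90444 W/m^2
q = 0.90444 W/m^2


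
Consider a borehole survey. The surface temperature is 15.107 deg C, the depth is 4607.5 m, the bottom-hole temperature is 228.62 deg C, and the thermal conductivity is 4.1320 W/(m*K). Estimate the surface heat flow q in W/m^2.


Step 1: grad = (T_d - T_surf)/d * 1000 = (228.62 - 15.107)/4607.5 * 1000 = 46.34031 deg C/km
Step 2: q = k * grad / 1000 = 4.132 * 46.34031 / 1000 = 0.19148 W/m^2
q = 0.19148 W/m^2


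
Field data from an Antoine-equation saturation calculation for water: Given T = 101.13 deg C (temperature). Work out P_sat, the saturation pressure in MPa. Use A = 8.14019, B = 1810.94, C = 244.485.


P_sat = 10^(A - B/(C + T)) / 760 * 0.101325
P_sat = 10^(8.14019 - 1810.94/(244.485 + 101.13)) / 760 * 0.101325
P_sat = 0.10601 MPa


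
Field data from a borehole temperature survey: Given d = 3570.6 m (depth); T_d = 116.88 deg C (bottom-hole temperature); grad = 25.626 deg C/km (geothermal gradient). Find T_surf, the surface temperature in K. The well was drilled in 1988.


T_surf = T_d - grad * d / 1000
T_surf = 116.88 - 25.626 * 3570.6 / 1000
T_surf = 25.37980 deg C
Convert to K: 25.37980 + 273.15 = 298.53 K
T_surf = 298.53 K


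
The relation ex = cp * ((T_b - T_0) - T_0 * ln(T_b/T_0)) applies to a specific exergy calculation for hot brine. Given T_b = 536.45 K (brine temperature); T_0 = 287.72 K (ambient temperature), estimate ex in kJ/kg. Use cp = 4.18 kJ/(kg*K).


ex = cp * ((T_b - T_0) - T_0 * ln(T_b/T_0))
ex = 4.18 * ((536.45 - 287.72) - 287.72 * ln(536.45/287.72))
ex = 290.45 kJ/kg


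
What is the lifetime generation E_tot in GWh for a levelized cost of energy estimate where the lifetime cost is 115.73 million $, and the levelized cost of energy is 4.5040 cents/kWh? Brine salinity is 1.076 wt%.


E_tot = C_tot / LCOE * 100
E_tot = 115.73 / 4.5040 * 100
E_tot = 2569.5 GWh


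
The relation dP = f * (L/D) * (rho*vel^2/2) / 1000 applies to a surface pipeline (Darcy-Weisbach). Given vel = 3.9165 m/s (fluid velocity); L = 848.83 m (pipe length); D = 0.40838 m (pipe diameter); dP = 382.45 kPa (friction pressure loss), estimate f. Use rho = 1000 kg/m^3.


f = dP*1000 / ((L/D)*(rho*vel^2/2))
f = 382.45*1000 / ((848.83/0.40838)*(1000*3.9165^2/2))
f = 0.023991


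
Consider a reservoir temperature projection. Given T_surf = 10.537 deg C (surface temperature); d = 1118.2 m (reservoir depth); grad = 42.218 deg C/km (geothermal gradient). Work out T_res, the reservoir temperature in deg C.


T_res = T_surf + grad * d / 1000
T_res = 10.537 + 42.218 * 1118.2 / 1000
T_res = 57.745 deg C


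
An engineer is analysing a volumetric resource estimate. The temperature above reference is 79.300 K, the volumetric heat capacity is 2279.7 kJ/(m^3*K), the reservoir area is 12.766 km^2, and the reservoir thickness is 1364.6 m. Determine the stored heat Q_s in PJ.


Step 1: Vr = A*1e6*hr = 12.766*1e6*1364.6 = 1.742048e+10 m^3
Step 2: Q_s = Vr*rhoc*dT/1e12 = 1.742048e+10*2279.7*79.3/1e12 = 3149.3 PJ
Q_s = 3149.3 PJ


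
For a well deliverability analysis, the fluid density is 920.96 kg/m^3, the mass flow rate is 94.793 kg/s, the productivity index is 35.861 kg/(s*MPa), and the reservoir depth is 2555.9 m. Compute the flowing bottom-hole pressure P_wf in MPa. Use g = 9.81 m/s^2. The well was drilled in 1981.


Step 1: P_i = rho*g*h/1e6 = 920.96*9.81*2555.9/1e6 = 23.09158 MPa
Step 2: P_wf = P_i - mdot/PI = 23.09158 - 94.793/35.861 = 20.448 MPa
P_wf = 20.448 MPa


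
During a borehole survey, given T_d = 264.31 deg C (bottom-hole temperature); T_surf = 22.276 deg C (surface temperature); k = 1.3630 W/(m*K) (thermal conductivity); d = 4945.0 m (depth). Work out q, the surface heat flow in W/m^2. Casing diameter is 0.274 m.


Step 1: grad = (T_d - T_surf)/d * 1000 = (264.31 - 22.276)/4945.0 * 1000 = 48.94520 deg C/km
Step 2: q = k * grad / 1000 = 1.363 * 48.94520 / 1000 = 0.066712 W/m^2
q = 0.066712 W/m^2


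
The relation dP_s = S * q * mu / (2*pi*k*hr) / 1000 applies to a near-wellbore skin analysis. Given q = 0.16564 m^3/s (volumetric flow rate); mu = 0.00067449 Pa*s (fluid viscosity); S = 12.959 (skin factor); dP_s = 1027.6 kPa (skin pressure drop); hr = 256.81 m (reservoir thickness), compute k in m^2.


k = S*q*mu / (2*pi*dP_s*1000*hr)
k = 12.959*0.16564*0.00067449 / (2*pi*1027.6*1000*256.81)
k = 8.7317e-13 m^2


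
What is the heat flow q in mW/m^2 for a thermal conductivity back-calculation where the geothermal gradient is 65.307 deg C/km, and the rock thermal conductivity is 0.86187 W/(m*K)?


q = k * grad / 1000
q = 0.86187 * 65.307 / 1000
q = 0.05628614 W/m^2
Convert: 0.05628614 W/m^2 * 1000.0 = 56.286 mW/m^2
q = 56.286 mW/m^2


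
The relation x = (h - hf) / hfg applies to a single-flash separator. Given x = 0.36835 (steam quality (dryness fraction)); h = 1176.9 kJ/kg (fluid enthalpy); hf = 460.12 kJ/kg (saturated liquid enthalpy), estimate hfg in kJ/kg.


hfg = (h - hf) / x
hfg = (1176.9 - 460.12) / 0.36835
hfg = 1945.9 kJ/kg


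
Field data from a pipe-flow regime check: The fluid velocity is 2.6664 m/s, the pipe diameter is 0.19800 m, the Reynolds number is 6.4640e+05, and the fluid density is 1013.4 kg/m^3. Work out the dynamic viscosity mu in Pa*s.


mu = rho * vel * D / Re
mu = 1013.4 * 2.6664 * 0.19800 / 6.4640e+05
mu = 0.00082769 Pa*s


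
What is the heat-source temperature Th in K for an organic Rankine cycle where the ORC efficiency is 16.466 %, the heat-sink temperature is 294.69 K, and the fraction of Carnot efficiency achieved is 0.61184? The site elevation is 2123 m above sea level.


Th = Tc / (1 - (eta_orc/100)/f)
Th = 294.69 / (1 - (16.466/100)/0.61184)
Th = 403.20 K


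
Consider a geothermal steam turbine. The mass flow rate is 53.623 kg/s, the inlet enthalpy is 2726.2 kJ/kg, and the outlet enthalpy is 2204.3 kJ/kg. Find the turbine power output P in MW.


P = mdot * (h_in - h_out) / 1000
P = 53.623 * (2726.2 - 2204.3) / 1000
P = 27.986 MW


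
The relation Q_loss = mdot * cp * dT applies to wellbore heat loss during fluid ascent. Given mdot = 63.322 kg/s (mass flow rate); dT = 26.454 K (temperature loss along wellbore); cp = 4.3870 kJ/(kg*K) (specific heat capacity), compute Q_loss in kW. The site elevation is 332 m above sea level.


Q_loss = mdot * cp * dT
Q_loss = 63.322 * 4.3870 * 26.454
Q_loss = 7348.8 kW


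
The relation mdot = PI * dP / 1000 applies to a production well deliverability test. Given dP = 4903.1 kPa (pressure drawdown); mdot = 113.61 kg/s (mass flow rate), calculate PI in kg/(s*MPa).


PI = mdot * 1000 / dP
PI = 113.61 * 1000 / 4903.1
PI = 23.171 kg/(s*MPa)


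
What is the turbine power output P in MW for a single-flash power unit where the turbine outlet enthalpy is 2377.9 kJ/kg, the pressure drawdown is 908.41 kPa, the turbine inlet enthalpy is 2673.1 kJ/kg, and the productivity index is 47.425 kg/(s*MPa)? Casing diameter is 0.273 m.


Step 1: mdot = PI * dP / 1000 = 47.425 * 908.41 / 1000 = 43.08134 kg/s
Step 2: P = mdot*(h_in - h_out)/1000 = 43.08134*(2673.1 - 2377.9)/1000 = 12.718 MW
P = 12.718 MW


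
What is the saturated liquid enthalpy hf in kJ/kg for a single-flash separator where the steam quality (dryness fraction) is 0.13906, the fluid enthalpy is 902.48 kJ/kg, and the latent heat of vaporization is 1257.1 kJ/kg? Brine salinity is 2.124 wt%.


hf = h - x * hfg
hf = 902.48 - 0.13906 * 1257.1
hf = 727.67 kJ/kg


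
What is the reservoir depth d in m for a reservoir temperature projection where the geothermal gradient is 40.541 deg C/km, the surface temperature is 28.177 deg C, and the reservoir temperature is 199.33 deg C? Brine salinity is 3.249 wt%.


d = (T_res - T_surf) / grad * 1000
d = (199.33 - 28.177) / 40.541 * 1000
d = 4221.7 m


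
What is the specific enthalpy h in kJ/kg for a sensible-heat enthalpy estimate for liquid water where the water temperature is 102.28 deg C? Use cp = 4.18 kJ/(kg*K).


h = cp * T
h = 4.18 * 102.28
h = 427.53 kJ/kg


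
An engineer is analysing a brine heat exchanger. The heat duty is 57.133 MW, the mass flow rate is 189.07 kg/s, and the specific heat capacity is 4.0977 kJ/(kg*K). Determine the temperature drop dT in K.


dT = Q * 1000 / (mdot * cp)
dT = 57.133 * 1000 / (189.07 * 4.0977)
dT = 73.744 K


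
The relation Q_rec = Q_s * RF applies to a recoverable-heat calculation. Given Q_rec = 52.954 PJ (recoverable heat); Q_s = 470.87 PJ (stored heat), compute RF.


RF = Q_rec / Q_s
RF = 52.954 / 470.87
RF = 0.11246


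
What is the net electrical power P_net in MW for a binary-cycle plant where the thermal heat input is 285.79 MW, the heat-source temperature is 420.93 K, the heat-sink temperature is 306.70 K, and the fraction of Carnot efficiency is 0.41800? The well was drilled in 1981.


Step 1: eta = (1 - Tc/Th)*f = (1 - 306.7/420.93)*0.418 = 0.1134349
Step 2: P_net = eta * Q_in = 0.1134349 * 285.79 = 32.419 MW
P_net = 32.419 MW


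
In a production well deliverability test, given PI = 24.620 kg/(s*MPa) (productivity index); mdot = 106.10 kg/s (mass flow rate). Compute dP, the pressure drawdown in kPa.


dP = mdot * 1000 / PI
dP = 106.10 * 1000 / 24.620
dP = 4309.5 kPa


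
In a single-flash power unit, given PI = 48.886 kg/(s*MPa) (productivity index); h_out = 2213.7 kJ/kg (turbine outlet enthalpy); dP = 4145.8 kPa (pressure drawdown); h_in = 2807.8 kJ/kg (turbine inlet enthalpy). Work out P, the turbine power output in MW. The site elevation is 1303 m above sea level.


Step 1: mdot = PI * dP / 1000 = 48.886 * 4145.8 / 1000 = 202.6716 kg/s
Step 2: P = mdot*(h_in - h_out)/1000 = 202.6716*(2807.8 - 2213.7)/1000 = 120.41 MW
P = 120.41 MW


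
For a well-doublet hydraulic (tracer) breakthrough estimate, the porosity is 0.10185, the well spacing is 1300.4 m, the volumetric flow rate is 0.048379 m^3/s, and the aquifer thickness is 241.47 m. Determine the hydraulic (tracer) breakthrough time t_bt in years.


t_bt = pi * hr * phi * L^2 / (3 * Qv) / (365.25*86400)
t_bt = pi * 241.47 * 0.10185 * 1300.4^2 / (3 * 0.048379) / (365.25*86400)
t_bt = 28.526 years


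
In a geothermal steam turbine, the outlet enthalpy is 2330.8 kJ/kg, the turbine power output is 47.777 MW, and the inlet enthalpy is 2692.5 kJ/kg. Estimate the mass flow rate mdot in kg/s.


mdot = P * 1000 / (h_in - h_out)
mdot = 47.777 * 1000 / (2692.5 - 2330.8)
mdot = 132.09 kg/s


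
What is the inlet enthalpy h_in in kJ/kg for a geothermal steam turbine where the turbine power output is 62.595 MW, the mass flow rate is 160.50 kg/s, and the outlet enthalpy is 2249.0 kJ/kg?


h_in = h_out + P * 1000 / mdot
h_in = 2249.0 + 62.595 * 1000 / 160.50
h_in = 2639.0 kJ/kg


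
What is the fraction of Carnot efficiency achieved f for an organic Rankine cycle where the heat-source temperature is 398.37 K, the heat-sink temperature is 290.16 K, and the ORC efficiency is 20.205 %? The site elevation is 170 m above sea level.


f = (eta_orc/100) / (1 - Tc/Th)
f = (20.205/100) / (1 - 290.16/398.37)
f = 0.74384


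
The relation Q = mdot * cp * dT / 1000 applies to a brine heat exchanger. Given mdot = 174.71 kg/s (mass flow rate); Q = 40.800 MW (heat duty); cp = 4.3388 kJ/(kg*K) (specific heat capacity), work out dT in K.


dT = Q * 1000 / (mdot * cp)
dT = 40.800 * 1000 / (174.71 * 4.3388)
dT = 53.824 K


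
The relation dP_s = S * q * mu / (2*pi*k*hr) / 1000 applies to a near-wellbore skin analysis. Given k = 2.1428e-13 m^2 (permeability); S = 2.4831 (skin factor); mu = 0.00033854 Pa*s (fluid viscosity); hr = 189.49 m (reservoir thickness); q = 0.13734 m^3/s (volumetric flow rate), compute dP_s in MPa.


dP_s = S * q * mu / (2*pi*k*hr) / 1000
dP_s = 2.4831 * 0.13734 * 0.00033854 / (2*pi*2.1428e-13*189.49) / 1000
dP_s = 452.5363 kPa
Convert: 452.5363 kPa * 0.001 = 0.45254 MPa
dP_s = 0.45254 MPa


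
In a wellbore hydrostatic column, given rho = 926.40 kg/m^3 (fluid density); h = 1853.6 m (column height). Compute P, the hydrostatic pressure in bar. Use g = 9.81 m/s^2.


P = rho * g * h / 1e6
P = 926.40 * 9.81 * 1853.6 / 1e6
P = 16.84549 MPa
Convert: 16.84549 MPa * 10.0 = 168.45 bar
P = 168.45 bar


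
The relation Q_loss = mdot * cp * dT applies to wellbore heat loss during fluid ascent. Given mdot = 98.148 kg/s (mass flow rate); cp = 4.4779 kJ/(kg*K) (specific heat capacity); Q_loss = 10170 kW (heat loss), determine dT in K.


dT = Q_loss / (mdot * cp)
dT = 10170 / (98.148 * 4.4779)
dT = 23.140 K


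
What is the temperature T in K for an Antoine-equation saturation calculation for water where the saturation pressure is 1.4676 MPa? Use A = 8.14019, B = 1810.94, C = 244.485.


T = B / (A - log10(P_sat * 760 / 0.101325)) - C
T = 1810.94 / (8.14019 - log10(1.4676 * 760 / 0.101325)) - 244.485
T = 197.3709 deg C
Convert to K: 197.3709 + 273.15 = 470.52 K
T = 470.52 K


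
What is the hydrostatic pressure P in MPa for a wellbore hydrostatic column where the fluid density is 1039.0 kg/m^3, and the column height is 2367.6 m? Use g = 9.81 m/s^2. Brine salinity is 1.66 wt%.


P = rho * g * h / 1e6
P = 1039.0 * 9.81 * 2367.6 / 1e6
P = 24.132 MPa


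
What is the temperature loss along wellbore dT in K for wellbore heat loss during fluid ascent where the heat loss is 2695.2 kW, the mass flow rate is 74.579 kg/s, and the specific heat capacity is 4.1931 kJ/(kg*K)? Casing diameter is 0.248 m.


dT = Q_loss / (mdot * cp)
dT = 2695.2 / (74.579 * 4.1931)
dT = 8.6186 K


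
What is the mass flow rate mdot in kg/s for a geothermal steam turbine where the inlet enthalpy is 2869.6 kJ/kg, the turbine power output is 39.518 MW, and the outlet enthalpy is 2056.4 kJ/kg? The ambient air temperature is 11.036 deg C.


mdot = P * 1000 / (h_in - h_out)
mdot = 39.518 * 1000 / (2869.6 - 2056.4)
mdot = 48.596 kg/s


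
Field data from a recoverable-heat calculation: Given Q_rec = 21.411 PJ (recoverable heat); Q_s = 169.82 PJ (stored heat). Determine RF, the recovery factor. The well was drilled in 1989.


RF = Q_rec / Q_s
RF = 21.411 / 169.82
RF = 0.12608


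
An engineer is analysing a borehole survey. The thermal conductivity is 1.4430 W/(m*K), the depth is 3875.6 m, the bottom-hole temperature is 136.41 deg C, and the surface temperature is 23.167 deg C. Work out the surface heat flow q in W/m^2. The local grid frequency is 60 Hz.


Step 1: grad = (T_d - T_surf)/d * 1000 = (136.41 - 23.167)/3875.6 * 1000 = 29.21948 deg C/km
Step 2: q = k * grad / 1000 = 1.443 * 29.21948 / 1000 = 0.042164 W/m^2
q = 0.042164 W/m^2


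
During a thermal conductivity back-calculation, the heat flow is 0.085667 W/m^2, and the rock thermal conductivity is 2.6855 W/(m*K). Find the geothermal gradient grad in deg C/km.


grad = q / k * 1000
grad = 0.085667 / 2.6855 * 1000
grad = 31.900 deg C/km


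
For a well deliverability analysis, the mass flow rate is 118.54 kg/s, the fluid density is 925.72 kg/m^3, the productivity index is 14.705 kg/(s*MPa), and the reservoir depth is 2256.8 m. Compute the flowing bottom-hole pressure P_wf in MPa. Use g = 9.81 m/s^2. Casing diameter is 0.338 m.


Step 1: P_i = rho*g*h/1e6 = 925.72*9.81*2256.8/1e6 = 20.49471 MPa
Step 2: P_wf = P_i - mdot/PI = 20.49471 - 118.54/14.705 = 12.434 MPa
P_wf = 12.434 MPa


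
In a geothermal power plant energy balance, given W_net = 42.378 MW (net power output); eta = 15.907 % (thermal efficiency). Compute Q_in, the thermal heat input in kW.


Q_in = W_net / (eta / 100)
Q_in = 42.378 / (15.907 / 100)
Q_in = 266.4110 MW
Convert: 266.4110 MW * 1000.0 = 2.6641e+05 kW
Q_in = 2.6641e+05 kW


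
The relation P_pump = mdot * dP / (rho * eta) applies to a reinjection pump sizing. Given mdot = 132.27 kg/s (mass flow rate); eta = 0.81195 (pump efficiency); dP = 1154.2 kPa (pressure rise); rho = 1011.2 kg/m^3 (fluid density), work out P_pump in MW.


P_pump = mdot * dP / (rho * eta)
P_pump = 132.27 * 1154.2 / (1011.2 * 0.81195)
P_pump = 185.9414 kW
Convert: 185.9414 kW * 0.001 = 0.18594 MW
P_pump = 0.18594 MW


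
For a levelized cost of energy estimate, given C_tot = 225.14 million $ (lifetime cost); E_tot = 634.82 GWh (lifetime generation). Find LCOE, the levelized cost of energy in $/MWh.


LCOE = C_tot / E_tot * 100
LCOE = 225.14 / 634.82 * 100
LCOE = 35.46517 cents/kWh
Convert: 35.46517 cents/kWh * 10.0 = 354.65 $/MWh
LCOE = 354.65 $/MWh


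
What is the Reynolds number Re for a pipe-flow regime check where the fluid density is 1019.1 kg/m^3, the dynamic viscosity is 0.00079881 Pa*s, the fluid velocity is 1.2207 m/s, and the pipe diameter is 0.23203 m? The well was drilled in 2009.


Re = rho * vel * D / mu
Re = 1019.1 * 1.2207 * 0.23203 / 0.00079881
Re = 3.6135e+05


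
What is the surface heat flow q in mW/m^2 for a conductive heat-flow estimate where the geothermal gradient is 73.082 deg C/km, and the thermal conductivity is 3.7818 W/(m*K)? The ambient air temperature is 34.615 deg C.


q = k * grad / 1000
q = 3.7818 * 73.082 / 1000
q = 0.2763815 W/m^2
Convert: 0.2763815 W/m^2 * 1000.0 = 276.38 mW/m^2
q = 276.38 mW/m^2


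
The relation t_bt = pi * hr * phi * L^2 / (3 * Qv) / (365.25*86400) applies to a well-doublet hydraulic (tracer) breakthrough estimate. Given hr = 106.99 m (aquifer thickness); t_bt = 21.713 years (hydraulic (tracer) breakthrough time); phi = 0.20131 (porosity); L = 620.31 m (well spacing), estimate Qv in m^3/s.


Qv = pi*hr*phi*L^2 / (3*t_bt*365.25*86400)
Qv = pi*106.99*0.20131*620.31^2 / (3*21.713*365.25*86400)
Qv = 0.012666 m^3/s


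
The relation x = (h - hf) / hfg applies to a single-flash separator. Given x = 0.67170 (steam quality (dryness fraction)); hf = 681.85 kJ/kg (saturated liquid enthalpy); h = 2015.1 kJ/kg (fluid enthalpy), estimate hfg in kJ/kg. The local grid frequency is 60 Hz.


hfg = (h - hf) / x
hfg = (2015.1 - 681.85) / 0.67170
hfg = 1984.9 kJ/kg


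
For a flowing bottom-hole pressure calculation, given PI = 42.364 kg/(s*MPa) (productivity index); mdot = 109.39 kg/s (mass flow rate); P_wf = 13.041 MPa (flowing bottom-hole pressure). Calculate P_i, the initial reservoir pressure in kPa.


P_i = P_wf + mdot / PI
P_i = 13.041 + 109.39 / 42.364
P_i = 15.62315 MPa
Convert: 15.62315 MPa * 1000.0 = 15623 kPa
P_i = 15623 kPa


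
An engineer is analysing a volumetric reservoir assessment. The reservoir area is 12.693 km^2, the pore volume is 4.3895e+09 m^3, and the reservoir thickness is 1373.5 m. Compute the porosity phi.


phi = Vp / (A * 1e6 * hr)
phi = 4.3895e+09 / (12.693 * 1e6 * 1373.5)
phi = 0.25178


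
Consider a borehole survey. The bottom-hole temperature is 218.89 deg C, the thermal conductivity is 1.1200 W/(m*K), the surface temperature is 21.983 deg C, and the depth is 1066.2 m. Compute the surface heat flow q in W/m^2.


Step 1: grad = (T_d - T_surf)/d * 1000 = (218.89 - 21.983)/1066.2 * 1000 = 184.6811 deg C/km
Step 2: q = k * grad / 1000 = 1.12 * 184.6811 / 1000 = 0.20684 W/m^2
q = 0.20684 W/m^2


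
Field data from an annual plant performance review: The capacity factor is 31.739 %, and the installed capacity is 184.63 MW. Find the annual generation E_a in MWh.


E_a = CF / 100 * cap * 8760
E_a = 31.739 / 100 * 184.63 * 8760
E_a = 5.1333e+05 MWh


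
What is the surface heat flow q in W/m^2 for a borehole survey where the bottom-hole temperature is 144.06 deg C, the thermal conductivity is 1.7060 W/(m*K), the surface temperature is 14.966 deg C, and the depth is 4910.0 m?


Step 1: grad = (T_d - T_surf)/d * 1000 = (144.06 - 14.966)/4910.0 * 1000 = 26.29206 deg C/km
Step 2: q = k * grad / 1000 = 1.706 * 26.29206 / 1000 = 0.044854 W/m^2
q = 0.044854 W/m^2


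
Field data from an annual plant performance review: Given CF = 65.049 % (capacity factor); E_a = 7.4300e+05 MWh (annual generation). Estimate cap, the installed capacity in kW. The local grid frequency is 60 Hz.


cap = E_a / (CF/100 * 8760)
cap = 7.4300e+05 / (65.049/100 * 8760)
cap = 130.3899 MW
Convert: 130.3899 MW * 1000.0 = 1.3039e+05 kW
cap = 1.3039e+05 kW


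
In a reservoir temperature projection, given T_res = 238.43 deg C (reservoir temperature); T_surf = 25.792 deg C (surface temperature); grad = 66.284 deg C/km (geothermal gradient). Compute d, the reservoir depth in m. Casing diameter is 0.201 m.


d = (T_res - T_surf) / grad * 1000
d = (238.43 - 25.792) / 66.284 * 1000
d = 3208.0 m


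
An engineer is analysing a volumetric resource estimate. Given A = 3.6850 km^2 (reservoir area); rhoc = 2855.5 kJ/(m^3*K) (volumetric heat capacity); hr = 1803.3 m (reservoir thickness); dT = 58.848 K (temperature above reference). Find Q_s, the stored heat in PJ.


Step 1: Vr = A*1e6*hr = 3.685*1e6*1803.3 = 6.645160e+09 m^3
Step 2: Q_s = Vr*rhoc*dT/1e12 = 6.645160e+09*2855.5*58.848/1e12 = 1116.7 PJ
Q_s = 1116.7 PJ


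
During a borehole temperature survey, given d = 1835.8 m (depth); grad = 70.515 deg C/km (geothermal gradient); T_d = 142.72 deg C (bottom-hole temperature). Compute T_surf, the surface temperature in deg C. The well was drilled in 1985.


T_surf = T_d - grad * d / 1000
T_surf = 142.72 - 70.515 * 1835.8 / 1000
T_surf = 13.269 deg C


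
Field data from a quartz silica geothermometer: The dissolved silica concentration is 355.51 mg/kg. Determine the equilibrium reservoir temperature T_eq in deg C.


T_eq = 1309 / (5.19 - log10(SiO2)) - 273.15
T_eq = 1309 / (5.19 - log10(355.51)) - 273.15
T_eq = 222.84 deg C


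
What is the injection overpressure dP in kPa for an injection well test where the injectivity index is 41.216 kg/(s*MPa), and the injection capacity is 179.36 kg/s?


dP = mdot * 1000 / II
dP = 179.36 * 1000 / 41.216
dP = 4351.7 kPa


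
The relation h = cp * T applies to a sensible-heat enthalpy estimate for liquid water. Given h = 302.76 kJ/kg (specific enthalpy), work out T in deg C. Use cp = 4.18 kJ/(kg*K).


T = h / cp
T = 302.76 / 4.18
T = 72.431 deg C


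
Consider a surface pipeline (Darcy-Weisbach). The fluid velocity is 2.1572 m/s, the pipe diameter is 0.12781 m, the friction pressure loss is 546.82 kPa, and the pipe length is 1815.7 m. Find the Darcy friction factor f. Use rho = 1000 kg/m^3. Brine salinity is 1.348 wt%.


f = dP*1000 / ((L/D)*(rho*vel^2/2))
f = 546.82*1000 / ((1815.7/0.12781)*(1000*2.1572^2/2))
f = 0.016543


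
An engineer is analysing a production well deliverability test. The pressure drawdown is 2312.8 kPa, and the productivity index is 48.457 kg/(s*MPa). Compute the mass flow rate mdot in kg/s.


mdot = PI * dP / 1000
mdot = 48.457 * 2312.8 / 1000
mdot = 112.07 kg/s


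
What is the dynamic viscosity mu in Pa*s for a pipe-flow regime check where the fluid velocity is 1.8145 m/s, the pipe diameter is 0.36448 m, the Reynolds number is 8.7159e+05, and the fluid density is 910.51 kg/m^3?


mu = rho * vel * D / Re
mu = 910.51 * 1.8145 * 0.36448 / 8.7159e+05
mu = 0.00069088 Pa*s


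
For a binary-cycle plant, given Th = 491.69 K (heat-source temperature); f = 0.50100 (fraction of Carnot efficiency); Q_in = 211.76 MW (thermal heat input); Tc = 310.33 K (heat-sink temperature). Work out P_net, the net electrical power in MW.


Step 1: eta = (1 - Tc/Th)*f = (1 - 310.33/491.69)*0.501 = 0.1847940
Step 2: P_net = eta * Q_in = 0.1847940 * 211.76 = 39.132 MW
P_net = 39.132 MW


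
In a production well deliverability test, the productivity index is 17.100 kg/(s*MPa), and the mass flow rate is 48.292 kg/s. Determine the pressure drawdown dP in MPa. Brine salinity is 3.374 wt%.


dP = mdot * 1000 / PI
dP = 48.292 * 1000 / 17.100
dP = 2824.094 kPa
Convert: 2824.094 kPa * 0.001 = 2.8241 MPa
dP = 2.8241 MPa


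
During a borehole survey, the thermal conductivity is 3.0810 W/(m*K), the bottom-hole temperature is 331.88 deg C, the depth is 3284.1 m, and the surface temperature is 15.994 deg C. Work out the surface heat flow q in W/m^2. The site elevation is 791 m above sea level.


Step 1: grad = (T_d - T_surf)/d * 1000 = (331.88 - 15.994)/3284.1 * 1000 = 96.18647 deg C/km
Step 2: q = k * grad / 1000 = 3.081 * 96.18647 / 1000 = 0.29635 W/m^2
q = 0.29635 W/m^2


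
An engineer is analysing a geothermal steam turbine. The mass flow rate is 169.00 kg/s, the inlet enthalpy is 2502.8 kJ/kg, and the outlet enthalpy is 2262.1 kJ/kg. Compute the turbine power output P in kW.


P = mdot * (h_in - h_out) / 1000
P = 169.00 * (2502.8 - 2262.1) / 1000
P = 40.67830 MW
Convert: 40.67830 MW * 1000.0 = 40678 kW
P = 40678 kW


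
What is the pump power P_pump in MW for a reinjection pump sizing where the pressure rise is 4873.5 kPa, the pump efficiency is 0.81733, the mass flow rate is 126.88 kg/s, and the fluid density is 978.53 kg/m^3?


P_pump = mdot * dP / (rho * eta)
P_pump = 126.88 * 4873.5 / (978.53 * 0.81733)
P_pump = 773.1479 kW
Convert: 773.1479 kW * 0.001 = 0.77315 MW
P_pump = 0.77315 MW


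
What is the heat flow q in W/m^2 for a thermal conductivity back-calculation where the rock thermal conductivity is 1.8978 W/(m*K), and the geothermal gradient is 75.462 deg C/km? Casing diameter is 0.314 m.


q = k * grad / 1000
q = 1.8978 * 75.462 / 1000
q = 0.14321 W/m^2


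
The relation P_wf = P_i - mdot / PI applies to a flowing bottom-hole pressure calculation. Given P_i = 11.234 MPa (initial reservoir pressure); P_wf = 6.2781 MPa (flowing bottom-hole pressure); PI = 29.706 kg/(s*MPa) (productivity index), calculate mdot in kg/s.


mdot = (P_i - P_wf) * PI
mdot = (11.234 - 6.2781) * 29.706
mdot = 147.22 kg/s


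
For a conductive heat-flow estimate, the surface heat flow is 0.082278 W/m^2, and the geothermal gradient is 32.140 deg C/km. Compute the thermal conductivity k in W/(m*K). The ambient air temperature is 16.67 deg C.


k = q * 1000 / grad
k = 0.082278 * 1000 / 32.140
k = 2.5600 W/(m*K)


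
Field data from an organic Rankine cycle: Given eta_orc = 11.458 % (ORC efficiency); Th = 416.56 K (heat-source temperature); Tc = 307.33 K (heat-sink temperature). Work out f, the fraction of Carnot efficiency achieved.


f = (eta_orc/100) / (1 - Tc/Th)
f = (11.458/100) / (1 - 307.33/416.56)
f = 0.43696


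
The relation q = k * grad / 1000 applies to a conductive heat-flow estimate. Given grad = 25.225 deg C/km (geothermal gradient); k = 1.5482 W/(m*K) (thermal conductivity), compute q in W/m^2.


q = k * grad / 1000
q = 1.5482 * 25.225 / 1000
q = 0.039053 W/m^2


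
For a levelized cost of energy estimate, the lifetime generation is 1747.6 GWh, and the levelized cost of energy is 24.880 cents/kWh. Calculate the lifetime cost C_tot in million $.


C_tot = LCOE / 100 * E_tot
C_tot = 24.880 / 100 * 1747.6
C_tot = 434.80 million $


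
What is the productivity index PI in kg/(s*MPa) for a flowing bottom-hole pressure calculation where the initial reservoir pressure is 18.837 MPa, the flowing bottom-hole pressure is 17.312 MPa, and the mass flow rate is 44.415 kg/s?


PI = mdot / (P_i - P_wf)
PI = 44.415 / (18.837 - 17.312)
PI = 29.125 kg/(s*MPa)


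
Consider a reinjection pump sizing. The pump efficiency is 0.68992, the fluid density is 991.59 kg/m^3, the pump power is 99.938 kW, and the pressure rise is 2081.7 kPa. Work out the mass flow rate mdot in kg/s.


mdot = P_pump * rho * eta / dP
mdot = 99.938 * 991.59 * 0.68992 / 2081.7
mdot = 32.843 kg/s


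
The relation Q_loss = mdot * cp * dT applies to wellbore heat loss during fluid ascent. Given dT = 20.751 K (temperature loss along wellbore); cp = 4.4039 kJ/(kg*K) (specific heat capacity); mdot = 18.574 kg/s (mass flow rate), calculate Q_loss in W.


Q_loss = mdot * cp * dT
Q_loss = 18.574 * 4.4039 * 20.751
Q_loss = 1697.391 kW
Convert: 1697.391 kW * 1000.0 = 1.6974e+06 W
Q_loss = 1.6974e+06 W


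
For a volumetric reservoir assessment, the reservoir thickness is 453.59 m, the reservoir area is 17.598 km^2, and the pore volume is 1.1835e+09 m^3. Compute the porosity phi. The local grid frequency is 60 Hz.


phi = Vp / (A * 1e6 * hr)
phi = 1.1835e+09 / (17.598 * 1e6 * 453.59)
phi = 0.14827


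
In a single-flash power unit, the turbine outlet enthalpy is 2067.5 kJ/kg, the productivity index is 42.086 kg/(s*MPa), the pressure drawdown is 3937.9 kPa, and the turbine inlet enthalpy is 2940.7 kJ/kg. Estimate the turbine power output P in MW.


Step 1: mdot = PI * dP / 1000 = 42.086 * 3937.9 / 1000 = 165.7305 kg/s
Step 2: P = mdot*(h_in - h_out)/1000 = 165.7305*(2940.7 - 2067.5)/1000 = 144.72 MW
P = 144.72 MW
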